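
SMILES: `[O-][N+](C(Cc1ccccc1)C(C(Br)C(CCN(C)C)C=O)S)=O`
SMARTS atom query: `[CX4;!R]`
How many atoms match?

The query [CX4;!R] means: aliphatic carbon with four total connections, not in a ring.
Check the 23 heavy atoms by environment: 9× C (X4, acyclic) → match; 1× N (X3, acyclic) → no; 1× Br (X1, acyclic) → no; 1× N (charge +1, X3, acyclic) → no; 1× O (charge -1, X1, acyclic) → no; 2× O (X1, acyclic) → no; 1× S (X2, acyclic) → no; 6× c (aromatic, X3, in 6-ring) → no; 1× C (X3, acyclic) → no.
That gives 9 matching atoms.

9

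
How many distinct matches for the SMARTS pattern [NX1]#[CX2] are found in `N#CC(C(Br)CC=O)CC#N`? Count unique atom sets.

2

[NX1]#[CX2] is the SMARTS for a nitrile: a nitrogen triple-bonded to a two-connected carbon.
The molecule carries 2 separate instances of a nitrile (-C#N) meeting every constraint; each maps to a distinct set of atoms, giving 2 matches.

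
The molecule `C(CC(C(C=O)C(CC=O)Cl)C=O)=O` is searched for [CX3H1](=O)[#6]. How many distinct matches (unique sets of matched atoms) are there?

4

[CX3H1](=O)[#6] is the SMARTS for an aldehyde: an sp2 carbon with one H, double-bonded to O and single-bonded to carbon.
The molecule carries 4 separate instances of an aldehyde (-CHO) meeting every constraint; each maps to a distinct set of atoms, giving 4 matches.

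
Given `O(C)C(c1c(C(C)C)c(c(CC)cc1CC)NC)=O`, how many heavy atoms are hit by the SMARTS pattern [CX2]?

0

The query [CX2] means: C with X2: aliphatic carbon with exactly 2 total connections.
Check the 19 heavy atoms by environment: 6× c (aromatic, X3) → no; 1× N (X3) → no; 9× C (X4) → no; 1× C (X3) → no; 1× O (X1) → no; 1× O (X2) → no.
No environment satisfies the query, so 0 matching atoms.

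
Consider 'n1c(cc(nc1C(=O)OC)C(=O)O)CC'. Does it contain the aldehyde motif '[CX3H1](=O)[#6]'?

The pattern [CX3H1](=O)[#6] describes an sp2 carbon with one H, double-bonded to O and single-bonded to carbon — an aldehyde.
The closest candidate here is a methyl-ester group (-C(=O)OCH3), but the carbonyl carbon has H0, not H1. No other fragment satisfies the full query, so there is no match.

No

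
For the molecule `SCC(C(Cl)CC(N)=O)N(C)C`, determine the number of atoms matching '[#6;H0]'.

Check the 12 heavy atoms by environment: 2× C (H2) → no; 2× C (H1) → no; 1× S (H1) → no; 1× Cl (H0) → no; 1× C (H0) → match; 1× O (H0) → no; 1× N (H2) → no; 1× N (H0) → no; 2× C (H3) → no.
That gives 1 matching atom.

1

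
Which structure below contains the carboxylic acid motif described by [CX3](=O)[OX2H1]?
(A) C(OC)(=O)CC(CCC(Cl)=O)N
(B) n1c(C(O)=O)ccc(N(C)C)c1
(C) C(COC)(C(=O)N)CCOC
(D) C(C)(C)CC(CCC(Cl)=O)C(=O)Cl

B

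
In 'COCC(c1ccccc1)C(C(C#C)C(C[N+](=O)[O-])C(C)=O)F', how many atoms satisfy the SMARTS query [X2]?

3

Check the 23 heavy atoms by environment: 8× C (X4) → no; 2× C (X2) → match; 1× F (X1) → no; 1× C (X3) → no; 2× O (X1) → no; 6× c (aromatic, X3) → no; 1× O (X2) → match; 1× N (charge +1, X3) → no; 1× O (charge -1, X1) → no.
Summing the matching environments: 2 + 1 = 3 matching atoms.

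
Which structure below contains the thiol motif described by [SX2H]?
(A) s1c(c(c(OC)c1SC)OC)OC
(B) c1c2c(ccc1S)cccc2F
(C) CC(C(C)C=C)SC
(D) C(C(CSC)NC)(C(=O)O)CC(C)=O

[SX2H] describes an aliphatic sulfur with two connections, one being H (a thiol).
(A) has a methylthio ether (-SCH3) but the sulfur has H0 (bonded to two carbons), not H1.
(B) contains a thiol (-SH), which satisfies every atom and bond constraint.
(C) has a methylthio ether (-SCH3) but the sulfur has H0 (bonded to two carbons), not H1.
(D) has a methylthio ether (-SCH3) but the sulfur has H0 (bonded to two carbons), not H1.
So the answer is (B).

B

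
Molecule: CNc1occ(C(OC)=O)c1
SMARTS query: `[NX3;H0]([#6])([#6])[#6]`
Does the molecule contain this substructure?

The pattern [NX3;H0]([#6])([#6])[#6] describes a trivalent nitrogen with no H, bonded to three carbons — a tertiary amine.
The closest candidate here is an N-methylamino group (-NHCH3), but the nitrogen still has one H (H1), not H0. No other fragment satisfies the full query, so there is no match.

No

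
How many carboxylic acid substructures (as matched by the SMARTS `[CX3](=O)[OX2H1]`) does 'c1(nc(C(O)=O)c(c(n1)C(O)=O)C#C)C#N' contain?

2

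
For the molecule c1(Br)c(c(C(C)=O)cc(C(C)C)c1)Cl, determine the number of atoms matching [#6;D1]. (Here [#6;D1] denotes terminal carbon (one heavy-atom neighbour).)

3

Check the 14 heavy atoms by environment: 4× c (aromatic, D3) → no; 2× c (aromatic, D2) → no; 2× C (D3) → no; 3× C (D1) → match; 1× O (D1) → no; 1× Cl (D1) → no; 1× Br (D1) → no.
That gives 3 matching atoms.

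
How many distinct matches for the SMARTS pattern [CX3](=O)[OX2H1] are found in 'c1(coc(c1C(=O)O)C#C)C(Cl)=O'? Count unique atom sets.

1

[CX3](=O)[OX2H1] is the SMARTS for a carboxylic acid: an sp2 carbon double-bonded to O and single-bonded to an -OH oxygen.
Exactly one fragment in the molecule meets all constraints, giving 1 match.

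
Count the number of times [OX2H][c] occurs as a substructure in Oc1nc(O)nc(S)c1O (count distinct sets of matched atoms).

3

[OX2H][c] is the SMARTS for a phenol: a hydroxyl oxygen attached to an aromatic carbon.
The molecule carries 3 separate instances of a hydroxyl group (-OH) meeting every constraint; each maps to a distinct set of atoms, giving 3 matches.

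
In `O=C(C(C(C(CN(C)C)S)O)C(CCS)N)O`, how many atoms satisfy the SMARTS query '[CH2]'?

3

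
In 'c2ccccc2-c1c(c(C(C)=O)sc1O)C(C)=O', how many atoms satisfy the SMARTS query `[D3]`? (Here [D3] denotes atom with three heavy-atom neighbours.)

7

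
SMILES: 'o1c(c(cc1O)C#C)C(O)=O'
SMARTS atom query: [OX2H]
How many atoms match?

2

The query [OX2H] means: aliphatic oxygen with two connections, one of which is H — an -OH oxygen.
Check the 11 heavy atoms by environment: 1× o (aromatic, H0, X2) → no; 3× c (aromatic, H0, X3) → no; 1× c (aromatic, H1, X3) → no; 1× C (H0, X2) → no; 1× C (H1, X2) → no; 2× O (H1, X2) → match; 1× C (H0, X3) → no; 1× O (H0, X1) → no.
That gives 2 matching atoms.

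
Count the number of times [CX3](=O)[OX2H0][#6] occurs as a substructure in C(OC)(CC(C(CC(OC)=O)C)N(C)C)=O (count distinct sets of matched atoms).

2

[CX3](=O)[OX2H0][#6] is the SMARTS for an ester: a carbonyl carbon bonded to an oxygen that is itself bonded to carbon (no H on that O).
The molecule carries 2 separate instances of a methyl-ester group (-C(=O)OCH3) meeting every constraint; each maps to a distinct set of atoms, giving 2 matches.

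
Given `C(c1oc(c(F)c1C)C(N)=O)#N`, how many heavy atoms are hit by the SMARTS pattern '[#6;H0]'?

6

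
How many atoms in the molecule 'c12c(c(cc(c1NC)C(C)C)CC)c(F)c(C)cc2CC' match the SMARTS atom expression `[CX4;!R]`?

9

The query [CX4;!R] means: aliphatic carbon with four total connections, not in a ring.
Check the 21 heavy atoms by environment: 10× c (aromatic, X3, in 6-ring) → no; 9× C (X4, acyclic) → match; 1× N (X3, acyclic) → no; 1× F (X1, acyclic) → no.
That gives 9 matching atoms.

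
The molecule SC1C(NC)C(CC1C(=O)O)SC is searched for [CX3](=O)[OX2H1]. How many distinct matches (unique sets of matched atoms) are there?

1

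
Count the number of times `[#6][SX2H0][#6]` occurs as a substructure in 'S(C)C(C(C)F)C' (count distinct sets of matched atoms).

[#6][SX2H0][#6] is the SMARTS for a thioether: an aliphatic sulfur bridging two carbons with no H on the sulfur.
Exactly one fragment in the molecule meets all constraints, giving 1 match.

1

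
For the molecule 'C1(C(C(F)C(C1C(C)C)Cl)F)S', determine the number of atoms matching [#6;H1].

The query [#6;H1] means: any carbon bearing exactly one hydrogen.
Check the 12 heavy atoms by environment: 6× C (H1) → match; 1× S (H1) → no; 2× C (H3) → no; 2× F (H0) → no; 1× Cl (H0) → no.
That gives 6 matching atoms.

6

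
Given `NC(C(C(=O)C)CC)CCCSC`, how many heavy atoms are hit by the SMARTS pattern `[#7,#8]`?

2

The query [#7,#8] means: nitrogen or oxygen (comma = OR).
Check the 13 heavy atoms by environment: 10× C → no; 1× O → match; 1× N → match; 1× S → no.
Summing the matching environments: 1 + 1 = 2 matching atoms.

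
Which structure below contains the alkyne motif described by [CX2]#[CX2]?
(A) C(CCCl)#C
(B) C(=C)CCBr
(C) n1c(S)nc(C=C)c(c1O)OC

A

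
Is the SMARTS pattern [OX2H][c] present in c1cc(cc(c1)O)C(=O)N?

Yes

The pattern [OX2H][c] describes a hydroxyl oxygen attached to an aromatic carbon — a phenol.
The molecule carries a hydroxyl group (-OH), whose atoms satisfy every constraint of the query, so the pattern matches.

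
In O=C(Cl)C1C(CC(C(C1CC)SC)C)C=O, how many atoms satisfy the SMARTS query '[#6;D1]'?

The query [#6;D1] means: carbon bonded to exactly one heavy atom.
Check the 16 heavy atoms by environment: 6× C (D3) → no; 3× C (D2) → no; 3× C (D1) → match; 1× S (D2) → no; 2× O (D1) → no; 1× Cl (D1) → no.
That gives 3 matching atoms.

3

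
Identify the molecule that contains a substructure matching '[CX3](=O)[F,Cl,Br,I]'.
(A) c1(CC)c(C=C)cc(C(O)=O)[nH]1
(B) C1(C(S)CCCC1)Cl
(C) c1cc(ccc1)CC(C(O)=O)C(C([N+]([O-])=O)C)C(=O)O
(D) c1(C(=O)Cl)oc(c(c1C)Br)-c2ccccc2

D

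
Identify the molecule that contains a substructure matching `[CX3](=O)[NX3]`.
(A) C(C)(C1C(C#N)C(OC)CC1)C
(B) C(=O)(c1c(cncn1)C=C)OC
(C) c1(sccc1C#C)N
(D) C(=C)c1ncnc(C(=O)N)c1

D

[CX3](=O)[NX3] describes a carbonyl carbon bonded to a trivalent nitrogen (an amide).
(A) has a nitrile (-C#N) but the nitrile N is NX1 (triple-bonded), not NX3.
(B) has a methyl-ester group (-C(=O)OCH3) but the carbonyl is bonded to O, not to an NX3 nitrogen.
(C) has a primary amino group (-NH2) but the -NH2 is not attached to a carbonyl carbon.
(D) contains a primary amide (-C(=O)NH2), which satisfies every atom and bond constraint.
So the answer is (D).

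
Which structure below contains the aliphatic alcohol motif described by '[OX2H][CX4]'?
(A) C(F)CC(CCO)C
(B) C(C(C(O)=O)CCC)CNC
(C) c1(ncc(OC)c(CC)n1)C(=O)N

A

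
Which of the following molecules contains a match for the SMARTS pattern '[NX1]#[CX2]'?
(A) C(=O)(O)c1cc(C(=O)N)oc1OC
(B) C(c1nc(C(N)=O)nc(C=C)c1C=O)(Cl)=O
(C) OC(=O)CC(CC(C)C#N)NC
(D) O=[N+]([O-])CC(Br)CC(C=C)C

[NX1]#[CX2] describes a nitrogen triple-bonded to a two-connected carbon (a nitrile).
(A) has a primary amide (-C(=O)NH2) but the nitrogen is NX3, not NX1.
(B) has a primary amide (-C(=O)NH2) but the nitrogen is NX3, not NX1.
(C) contains a nitrile (-C#N), which satisfies every atom and bond constraint.
(D) has a nitro group (-[N+](=O)[O-]) but there is no C#N triple bond.
So the answer is (C).

C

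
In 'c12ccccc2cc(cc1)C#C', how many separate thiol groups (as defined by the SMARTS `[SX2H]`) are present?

0

[SX2H] is the SMARTS for a thiol: an aliphatic sulfur with two connections, one being H.
No fragment in the molecule satisfies every constraint, giving 0 matches.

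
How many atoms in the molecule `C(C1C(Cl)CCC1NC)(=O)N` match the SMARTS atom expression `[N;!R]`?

2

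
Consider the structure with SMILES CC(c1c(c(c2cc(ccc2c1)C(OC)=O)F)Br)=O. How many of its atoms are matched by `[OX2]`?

1

The query [OX2] means: aliphatic oxygen with two total connections — ether, hydroxyl, or ester single-bond O.
Check the 19 heavy atoms by environment: 10× c (aromatic, X3) → no; 2× C (X3) → no; 2× O (X1) → no; 1× O (X2) → match; 2× C (X4) → no; 1× F (X1) → no; 1× Br (X1) → no.
That gives 1 matching atom.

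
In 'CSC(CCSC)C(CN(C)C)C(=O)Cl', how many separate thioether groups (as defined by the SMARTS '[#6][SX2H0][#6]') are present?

2

[#6][SX2H0][#6] is the SMARTS for a thioether: an aliphatic sulfur bridging two carbons with no H on the sulfur.
The molecule carries 2 separate instances of a methylthio ether (-SCH3) meeting every constraint; each maps to a distinct set of atoms, giving 2 matches.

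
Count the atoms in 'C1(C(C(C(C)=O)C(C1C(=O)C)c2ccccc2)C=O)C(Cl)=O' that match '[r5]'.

The query [r5] means: r5 matches atoms in a five-membered ring.
Check the 22 heavy atoms by environment: 5× C (in 5-ring) → match; 6× c (aromatic, in 6-ring) → no; 6× C (acyclic) → no; 4× O (acyclic) → no; 1× Cl (acyclic) → no.
That gives 5 matching atoms.

5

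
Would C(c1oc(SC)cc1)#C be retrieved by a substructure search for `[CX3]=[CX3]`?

The pattern [CX3]=[CX3] describes a non-aromatic C=C double bond between two sp2 carbons — an alkene.
The closest candidate here is an ethynyl group (-C#CH), but the C-C bond is a triple bond, not a double bond. No other fragment satisfies the full query, so there is no match.

No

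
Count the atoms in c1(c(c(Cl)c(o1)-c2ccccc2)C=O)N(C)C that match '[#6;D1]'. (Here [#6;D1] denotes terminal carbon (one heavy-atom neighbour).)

2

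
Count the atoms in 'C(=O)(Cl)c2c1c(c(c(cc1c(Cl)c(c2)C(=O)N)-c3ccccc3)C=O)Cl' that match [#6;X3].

19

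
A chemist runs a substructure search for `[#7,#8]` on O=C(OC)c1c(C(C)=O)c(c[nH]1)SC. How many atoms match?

Check the 14 heavy atoms by environment: 1× n (aromatic) → match; 4× c (aromatic) → no; 5× C → no; 3× O → match; 1× S → no.
Summing the matching environments: 1 + 3 = 4 matching atoms.

4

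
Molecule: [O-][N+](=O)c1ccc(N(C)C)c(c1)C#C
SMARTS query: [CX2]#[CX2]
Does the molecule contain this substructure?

Yes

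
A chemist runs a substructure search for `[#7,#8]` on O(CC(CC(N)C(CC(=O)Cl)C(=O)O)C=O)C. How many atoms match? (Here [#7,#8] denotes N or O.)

6

Check the 17 heavy atoms by environment: 10× C → no; 5× O → match; 1× Cl → no; 1× N → match.
Summing the matching environments: 5 + 1 = 6 matching atoms.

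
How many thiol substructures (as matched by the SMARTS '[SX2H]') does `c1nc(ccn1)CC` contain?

[SX2H] is the SMARTS for a thiol: an aliphatic sulfur with two connections, one being H.
No fragment in the molecule satisfies every constraint, giving 0 matches.

0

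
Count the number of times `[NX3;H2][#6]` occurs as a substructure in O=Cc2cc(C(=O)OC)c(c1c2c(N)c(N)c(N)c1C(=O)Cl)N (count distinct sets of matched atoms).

4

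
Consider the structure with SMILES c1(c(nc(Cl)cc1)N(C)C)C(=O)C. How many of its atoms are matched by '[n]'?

1

Check the 13 heavy atoms by environment: 1× n (aromatic) → match; 5× c (aromatic) → no; 4× C → no; 1× O → no; 1× Cl → no; 1× N → no.
That gives 1 matching atom.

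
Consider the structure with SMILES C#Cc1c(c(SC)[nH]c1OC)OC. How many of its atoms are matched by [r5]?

5

The query [r5] means: r5 matches atoms in a five-membered ring.
Check the 13 heavy atoms by environment: 1× n (aromatic, in 5-ring) → match; 4× c (aromatic, in 5-ring) → match; 2× O (acyclic) → no; 5× C (acyclic) → no; 1× S (acyclic) → no.
Summing the matching environments: 1 + 4 = 5 matching atoms.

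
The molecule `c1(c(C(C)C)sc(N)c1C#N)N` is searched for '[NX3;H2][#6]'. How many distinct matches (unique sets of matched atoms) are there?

2

[NX3;H2][#6] is the SMARTS for a primary amine: a trivalent nitrogen with two H attached to carbon.
The molecule carries 2 separate instances of a primary amino group (-NH2) meeting every constraint; each maps to a distinct set of atoms, giving 2 matches.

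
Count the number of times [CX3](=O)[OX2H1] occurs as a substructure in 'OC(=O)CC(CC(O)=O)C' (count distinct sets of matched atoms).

[CX3](=O)[OX2H1] is the SMARTS for a carboxylic acid: an sp2 carbon double-bonded to O and single-bonded to an -OH oxygen.
The molecule carries 2 separate instances of a carboxylic acid group (-C(=O)OH) meeting every constraint; each maps to a distinct set of atoms, giving 2 matches.

2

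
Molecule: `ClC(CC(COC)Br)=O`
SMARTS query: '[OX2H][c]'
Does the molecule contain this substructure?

No

The pattern [OX2H][c] describes a hydroxyl oxygen attached to an aromatic carbon — a phenol.
The closest candidate here is a methoxy ether (-OCH3), but the oxygen has H0, not H1. No other fragment satisfies the full query, so there is no match.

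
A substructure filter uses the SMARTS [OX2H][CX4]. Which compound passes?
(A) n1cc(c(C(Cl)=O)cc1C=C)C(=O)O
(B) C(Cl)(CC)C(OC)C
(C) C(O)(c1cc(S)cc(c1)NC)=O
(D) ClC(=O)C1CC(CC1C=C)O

[OX2H][CX4] describes a hydroxyl oxygen bound to an sp3 (X4) carbon (an aliphatic alcohol).
(A) has a carboxylic acid group (-C(=O)OH) but the -OH is on a CX3 carbonyl carbon, not a CX4 carbon.
(B) has a methoxy ether (-OCH3) but the oxygen has H0 (ether), not H1.
(C) has a carboxylic acid group (-C(=O)OH) but the -OH is on a CX3 carbonyl carbon, not a CX4 carbon.
(D) contains a hydroxyl group (-OH), which satisfies every atom and bond constraint.
So the answer is (D).

D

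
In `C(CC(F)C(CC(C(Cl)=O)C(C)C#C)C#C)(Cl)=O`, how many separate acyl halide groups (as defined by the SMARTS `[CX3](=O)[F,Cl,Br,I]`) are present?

2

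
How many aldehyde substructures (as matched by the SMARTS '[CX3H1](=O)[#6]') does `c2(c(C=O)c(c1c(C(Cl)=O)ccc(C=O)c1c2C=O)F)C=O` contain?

4

[CX3H1](=O)[#6] is the SMARTS for an aldehyde: an sp2 carbon with one H, double-bonded to O and single-bonded to carbon.
The molecule carries 4 separate instances of an aldehyde (-CHO) meeting every constraint; each maps to a distinct set of atoms, giving 4 matches.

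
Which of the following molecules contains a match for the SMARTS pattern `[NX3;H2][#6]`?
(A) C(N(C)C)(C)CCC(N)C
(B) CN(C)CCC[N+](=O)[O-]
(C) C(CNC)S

[NX3;H2][#6] describes a trivalent nitrogen with two H attached to carbon (a primary amine).
(A) contains a primary amino group (-NH2), which satisfies every atom and bond constraint.
(B) has a dimethylamino group (-N(CH3)2) but the nitrogen has H0, not H2.
(C) has an N-methylamino group (-NHCH3) but the nitrogen bears two carbons and only one H (H1), not H2.
So the answer is (A).

A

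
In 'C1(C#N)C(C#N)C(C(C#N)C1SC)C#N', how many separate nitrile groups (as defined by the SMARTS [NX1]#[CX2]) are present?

4

[NX1]#[CX2] is the SMARTS for a nitrile: a nitrogen triple-bonded to a two-connected carbon.
The molecule carries 4 separate instances of a nitrile (-C#N) meeting every constraint; each maps to a distinct set of atoms, giving 4 matches.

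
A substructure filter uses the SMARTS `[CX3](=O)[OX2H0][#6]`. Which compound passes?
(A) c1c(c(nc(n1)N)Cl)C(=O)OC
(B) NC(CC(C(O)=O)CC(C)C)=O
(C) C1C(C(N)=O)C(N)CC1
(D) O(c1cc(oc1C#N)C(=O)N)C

A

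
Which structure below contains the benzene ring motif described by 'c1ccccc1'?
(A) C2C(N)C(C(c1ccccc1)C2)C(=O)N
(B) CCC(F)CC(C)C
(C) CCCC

A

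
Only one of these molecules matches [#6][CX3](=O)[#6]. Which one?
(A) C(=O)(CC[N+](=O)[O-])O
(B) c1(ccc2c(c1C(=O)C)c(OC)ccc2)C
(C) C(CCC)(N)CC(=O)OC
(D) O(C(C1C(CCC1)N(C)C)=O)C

B

[#6][CX3](=O)[#6] describes a carbonyl carbon (no H) flanked by two carbons (a ketone).
(A) has a carboxylic acid group (-C(=O)OH) but one neighbour of the carbonyl carbon is O, not C.
(B) contains an acetyl/ketone group (-C(=O)CH3), which satisfies every atom and bond constraint.
(C) has a methyl-ester group (-C(=O)OCH3) but one neighbour of the carbonyl carbon is O, not C.
(D) has a methyl-ester group (-C(=O)OCH3) but one neighbour of the carbonyl carbon is O, not C.
So the answer is (B).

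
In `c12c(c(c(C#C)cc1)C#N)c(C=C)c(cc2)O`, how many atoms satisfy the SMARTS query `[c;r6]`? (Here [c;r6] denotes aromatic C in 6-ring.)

10

Check the 17 heavy atoms by environment: 10× c (aromatic, in 6-ring) → match; 5× C (acyclic) → no; 1× O (acyclic) → no; 1× N (acyclic) → no.
That gives 10 matching atoms.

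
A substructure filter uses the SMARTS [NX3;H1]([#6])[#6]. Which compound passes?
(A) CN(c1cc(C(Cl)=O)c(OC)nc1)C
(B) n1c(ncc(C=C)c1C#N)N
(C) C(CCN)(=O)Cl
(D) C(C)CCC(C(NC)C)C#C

D

[NX3;H1]([#6])[#6] describes a trivalent nitrogen with one H, bonded to two carbons (a secondary amine).
(A) has a dimethylamino group (-N(CH3)2) but the nitrogen has H0, not H1.
(B) has a primary amino group (-NH2) but the nitrogen has H2 and only one carbon neighbour.
(C) has a primary amino group (-NH2) but the nitrogen has H2 and only one carbon neighbour.
(D) contains an N-methylamino group (-NHCH3), which satisfies every atom and bond constraint.
So the answer is (D).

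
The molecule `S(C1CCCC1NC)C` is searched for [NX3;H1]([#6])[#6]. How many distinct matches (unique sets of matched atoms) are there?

1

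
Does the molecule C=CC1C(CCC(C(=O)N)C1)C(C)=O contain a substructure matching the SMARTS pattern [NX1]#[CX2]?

No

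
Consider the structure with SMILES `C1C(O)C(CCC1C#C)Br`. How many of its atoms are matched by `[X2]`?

Check the 10 heavy atoms by environment: 6× C (X4) → no; 2× C (X2) → match; 1× O (X2) → match; 1× Br (X1) → no.
Summing the matching environments: 2 + 1 = 3 matching atoms.

3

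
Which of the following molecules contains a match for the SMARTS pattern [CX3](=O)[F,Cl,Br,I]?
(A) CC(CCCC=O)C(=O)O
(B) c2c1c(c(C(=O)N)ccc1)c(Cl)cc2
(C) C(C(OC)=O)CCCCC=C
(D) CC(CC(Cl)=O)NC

D

[CX3](=O)[F,Cl,Br,I] describes a carbonyl carbon bonded to a halogen (an acyl halide).
(A) has a carboxylic acid group (-C(=O)OH) but the carbonyl is bonded to -OH, not to a halogen.
(B) has a chloro substituent but the Cl is not on a carbonyl carbon.
(C) has a methyl-ester group (-C(=O)OCH3) but the carbonyl is bonded to -O-C, not to a halogen.
(D) contains an acyl chloride (-C(=O)Cl), which satisfies every atom and bond constraint.
So the answer is (D).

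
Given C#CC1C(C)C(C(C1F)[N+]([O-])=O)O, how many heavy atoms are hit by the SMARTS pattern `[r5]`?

5

The query [r5] means: r5 matches atoms in a five-membered ring.
Check the 13 heavy atoms by environment: 5× C (in 5-ring) → match; 1× F (acyclic) → no; 2× O (acyclic) → no; 3× C (acyclic) → no; 1× N (charge +1, acyclic) → no; 1× O (charge -1, acyclic) → no.
That gives 5 matching atoms.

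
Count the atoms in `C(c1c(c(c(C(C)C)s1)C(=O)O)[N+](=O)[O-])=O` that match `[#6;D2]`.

1

The query [#6;D2] means: any carbon bonded to exactly two heavy atoms.
Check the 16 heavy atoms by environment: 1× s (aromatic, D2) → no; 4× c (aromatic, D3) → no; 2× C (D3) → no; 2× C (D1) → no; 1× N (charge +1, D3) → no; 1× O (charge -1, D1) → no; 4× O (D1) → no; 1× C (D2) → match.
That gives 1 matching atom.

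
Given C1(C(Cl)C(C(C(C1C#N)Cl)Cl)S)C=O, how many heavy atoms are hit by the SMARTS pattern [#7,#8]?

2

The query [#7,#8] means: nitrogen or oxygen (comma = OR).
Check the 14 heavy atoms by environment: 8× C → no; 3× Cl → no; 1× N → match; 1× S → no; 1× O → match.
Summing the matching environments: 1 + 1 = 2 matching atoms.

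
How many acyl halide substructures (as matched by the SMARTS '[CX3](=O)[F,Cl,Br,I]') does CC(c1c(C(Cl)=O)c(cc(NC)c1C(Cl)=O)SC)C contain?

2

[CX3](=O)[F,Cl,Br,I] is the SMARTS for an acyl halide: a carbonyl carbon bonded to a halogen.
The molecule carries 2 separate instances of an acyl chloride (-C(=O)Cl) meeting every constraint; each maps to a distinct set of atoms, giving 2 matches.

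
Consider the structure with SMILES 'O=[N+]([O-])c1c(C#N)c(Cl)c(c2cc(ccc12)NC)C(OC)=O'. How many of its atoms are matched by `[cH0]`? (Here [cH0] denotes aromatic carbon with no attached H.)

7

The query [cH0] means: aromatic carbon with no attached hydrogen (substituted or ring-fusion).
Check the 22 heavy atoms by environment: 7× c (aromatic, H0) → match; 3× c (aromatic, H1) → no; 2× C (H0) → no; 1× N (H0) → no; 1× Cl (H0) → no; 3× O (H0) → no; 2× C (H3) → no; 1× N (H1) → no; 1× N (charge +1, H0) → no; 1× O (charge -1, H0) → no.
That gives 7 matching atoms.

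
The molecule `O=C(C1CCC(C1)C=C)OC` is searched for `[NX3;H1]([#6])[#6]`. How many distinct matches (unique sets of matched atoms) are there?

0

[NX3;H1]([#6])[#6] is the SMARTS for a secondary amine: a trivalent nitrogen with one H, bonded to two carbons.
No fragment in the molecule satisfies every constraint, giving 0 matches.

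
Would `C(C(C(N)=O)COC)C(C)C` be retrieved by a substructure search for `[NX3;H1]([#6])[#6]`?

The pattern [NX3;H1]([#6])[#6] describes a trivalent nitrogen with one H, bonded to two carbons — a secondary amine.
The closest candidate here is a primary amide (-C(=O)NH2), but the -C(=O)NH2 nitrogen has H2, not H1. No other fragment satisfies the full query, so there is no match.

No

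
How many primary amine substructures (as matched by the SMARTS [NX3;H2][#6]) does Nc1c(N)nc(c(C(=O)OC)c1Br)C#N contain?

[NX3;H2][#6] is the SMARTS for a primary amine: a trivalent nitrogen with two H attached to carbon.
The molecule carries 2 separate instances of a primary amino group (-NH2) meeting every constraint; each maps to a distinct set of atoms, giving 2 matches.

2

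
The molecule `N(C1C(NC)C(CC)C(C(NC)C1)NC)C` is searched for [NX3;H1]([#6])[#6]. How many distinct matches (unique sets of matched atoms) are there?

[NX3;H1]([#6])[#6] is the SMARTS for a secondary amine: a trivalent nitrogen with one H, bonded to two carbons.
The molecule carries 4 separate instances of an N-methylamino group (-NHCH3) meeting every constraint; each maps to a distinct set of atoms, giving 4 matches.

4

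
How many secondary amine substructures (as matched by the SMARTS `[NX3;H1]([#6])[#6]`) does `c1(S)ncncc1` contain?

[NX3;H1]([#6])[#6] is the SMARTS for a secondary amine: a trivalent nitrogen with one H, bonded to two carbons.
No fragment in the molecule satisfies every constraint, giving 0 matches.

0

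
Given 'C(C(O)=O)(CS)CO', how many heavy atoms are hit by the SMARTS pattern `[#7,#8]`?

3

Check the 8 heavy atoms by environment: 4× C → no; 3× O → match; 1× S → no.
That gives 3 matching atoms.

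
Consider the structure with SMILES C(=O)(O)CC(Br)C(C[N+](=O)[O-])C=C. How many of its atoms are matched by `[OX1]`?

3

The query [OX1] means: aliphatic oxygen with one total connection — typically a carbonyl =O or an oxide.
Check the 13 heavy atoms by environment: 4× C (X4) → no; 1× N (charge +1, X3) → no; 1× O (charge -1, X1) → match; 2× O (X1) → match; 3× C (X3) → no; 1× O (X2) → no; 1× Br (X1) → no.
Summing the matching environments: 1 + 2 = 3 matching atoms.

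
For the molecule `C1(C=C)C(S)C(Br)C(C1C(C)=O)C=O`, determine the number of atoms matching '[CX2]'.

0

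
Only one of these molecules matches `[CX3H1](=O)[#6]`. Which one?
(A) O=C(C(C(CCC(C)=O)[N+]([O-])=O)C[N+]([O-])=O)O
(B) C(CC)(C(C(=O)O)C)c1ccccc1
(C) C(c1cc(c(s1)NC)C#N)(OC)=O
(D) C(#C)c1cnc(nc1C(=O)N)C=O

D

[CX3H1](=O)[#6] describes an sp2 carbon with one H, double-bonded to O and single-bonded to carbon (an aldehyde).
(A) has a carboxylic acid group (-C(=O)OH) but the carbonyl carbon has H0 and is bonded to O, not H1.
(B) has a carboxylic acid group (-C(=O)OH) but the carbonyl carbon has H0 and is bonded to O, not H1.
(C) has a methyl-ester group (-C(=O)OCH3) but the carbonyl carbon has H0, not H1.
(D) contains an aldehyde (-CHO), which satisfies every atom and bond constraint.
So the answer is (D).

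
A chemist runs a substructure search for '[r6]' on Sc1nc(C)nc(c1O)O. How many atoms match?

Check the 10 heavy atoms by environment: 2× n (aromatic, in 6-ring) → match; 4× c (aromatic, in 6-ring) → match; 1× S (acyclic) → no; 2× O (acyclic) → no; 1× C (acyclic) → no.
Summing the matching environments: 2 + 4 = 6 matching atoms.

6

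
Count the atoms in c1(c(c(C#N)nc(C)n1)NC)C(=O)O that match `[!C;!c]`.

The query [!C;!c] means: neither aliphatic nor aromatic carbon — same as [!#6].
Check the 14 heavy atoms by environment: 2× n (aromatic) → match; 4× c (aromatic) → no; 2× N → match; 4× C → no; 2× O → match.
Summing the matching environments: 2 + 2 + 2 = 6 matching atoms.

6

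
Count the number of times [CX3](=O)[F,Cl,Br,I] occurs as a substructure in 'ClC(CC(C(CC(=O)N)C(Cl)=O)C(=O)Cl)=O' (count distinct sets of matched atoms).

3

[CX3](=O)[F,Cl,Br,I] is the SMARTS for an acyl halide: a carbonyl carbon bonded to a halogen.
The molecule carries 3 separate instances of an acyl chloride (-C(=O)Cl) meeting every constraint; each maps to a distinct set of atoms, giving 3 matches.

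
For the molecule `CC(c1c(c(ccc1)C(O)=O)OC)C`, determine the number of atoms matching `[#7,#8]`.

3

The query [#7,#8] means: nitrogen or oxygen (comma = OR).
Check the 14 heavy atoms by environment: 6× c (aromatic) → no; 5× C → no; 3× O → match.
That gives 3 matching atoms.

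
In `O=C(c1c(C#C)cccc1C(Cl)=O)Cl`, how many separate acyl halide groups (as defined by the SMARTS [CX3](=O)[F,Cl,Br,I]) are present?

2

[CX3](=O)[F,Cl,Br,I] is the SMARTS for an acyl halide: a carbonyl carbon bonded to a halogen.
The molecule carries 2 separate instances of an acyl chloride (-C(=O)Cl) meeting every constraint; each maps to a distinct set of atoms, giving 2 matches.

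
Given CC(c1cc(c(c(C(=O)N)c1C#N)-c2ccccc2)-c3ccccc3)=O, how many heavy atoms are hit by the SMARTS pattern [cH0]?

7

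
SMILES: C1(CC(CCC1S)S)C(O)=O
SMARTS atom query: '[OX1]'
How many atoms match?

Check the 11 heavy atoms by environment: 6× C (X4) → no; 1× C (X3) → no; 1× O (X1) → match; 1× O (X2) → no; 2× S (X2) → no.
That gives 1 matching atom.

1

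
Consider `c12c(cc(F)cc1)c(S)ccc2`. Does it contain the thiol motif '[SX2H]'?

The pattern [SX2H] describes an aliphatic sulfur with two connections, one being H — a thiol.
The molecule carries a thiol (-SH), whose atoms satisfy every constraint of the query, so the pattern matches.

Yes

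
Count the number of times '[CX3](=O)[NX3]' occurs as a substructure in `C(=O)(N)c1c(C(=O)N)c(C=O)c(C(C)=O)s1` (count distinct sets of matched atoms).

[CX3](=O)[NX3] is the SMARTS for an amide: a carbonyl carbon bonded to a trivalent nitrogen.
The molecule carries 2 separate instances of a primary amide (-C(=O)NH2) meeting every constraint; each maps to a distinct set of atoms, giving 2 matches.

2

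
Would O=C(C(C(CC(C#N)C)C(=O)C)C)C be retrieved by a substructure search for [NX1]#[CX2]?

Yes

The pattern [NX1]#[CX2] describes a nitrogen triple-bonded to a two-connected carbon — a nitrile.
The molecule carries a nitrile (-C#N), whose atoms satisfy every constraint of the query, so the pattern matches.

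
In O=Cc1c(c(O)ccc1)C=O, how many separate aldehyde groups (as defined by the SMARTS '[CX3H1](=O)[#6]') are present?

2

[CX3H1](=O)[#6] is the SMARTS for an aldehyde: an sp2 carbon with one H, double-bonded to O and single-bonded to carbon.
The molecule carries 2 separate instances of an aldehyde (-CHO) meeting every constraint; each maps to a distinct set of atoms, giving 2 matches.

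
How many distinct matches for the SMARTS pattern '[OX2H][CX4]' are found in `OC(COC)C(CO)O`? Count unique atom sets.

3

[OX2H][CX4] is the SMARTS for an aliphatic alcohol: a hydroxyl oxygen bound to an sp3 (X4) carbon.
The molecule carries 3 separate instances of a hydroxyl group (-OH) meeting every constraint; each maps to a distinct set of atoms, giving 3 matches.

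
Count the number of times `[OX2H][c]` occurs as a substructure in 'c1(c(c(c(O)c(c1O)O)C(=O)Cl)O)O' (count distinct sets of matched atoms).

[OX2H][c] is the SMARTS for a phenol: a hydroxyl oxygen attached to an aromatic carbon.
The molecule carries 5 separate instances of a hydroxyl group (-OH) meeting every constraint; each maps to a distinct set of atoms, giving 5 matches.

5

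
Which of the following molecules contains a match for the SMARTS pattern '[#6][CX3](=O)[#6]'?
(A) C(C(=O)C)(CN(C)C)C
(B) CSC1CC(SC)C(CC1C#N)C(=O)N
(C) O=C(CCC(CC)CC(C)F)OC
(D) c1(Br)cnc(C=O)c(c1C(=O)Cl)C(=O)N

A

[#6][CX3](=O)[#6] describes a carbonyl carbon (no H) flanked by two carbons (a ketone).
(A) contains an acetyl/ketone group (-C(=O)CH3), which satisfies every atom and bond constraint.
(B) has a primary amide (-C(=O)NH2) but one neighbour of the carbonyl carbon is N, not C.
(C) has a methyl-ester group (-C(=O)OCH3) but one neighbour of the carbonyl carbon is O, not C.
(D) has an aldehyde (-CHO) but the carbonyl carbon has H1, so it is not flanked by two carbons.
So the answer is (A).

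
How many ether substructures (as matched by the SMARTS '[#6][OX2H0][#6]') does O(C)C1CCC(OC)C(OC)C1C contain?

3

[#6][OX2H0][#6] is the SMARTS for an ether: an aliphatic oxygen bridging two carbons with no H on the oxygen.
The molecule carries 3 separate instances of a methoxy ether (-OCH3) meeting every constraint; each maps to a distinct set of atoms, giving 3 matches.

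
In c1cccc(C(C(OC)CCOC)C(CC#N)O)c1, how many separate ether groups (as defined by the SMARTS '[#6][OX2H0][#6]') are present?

[#6][OX2H0][#6] is the SMARTS for an ether: an aliphatic oxygen bridging two carbons with no H on the oxygen.
The molecule carries 2 separate instances of a methoxy ether (-OCH3) meeting every constraint; each maps to a distinct set of atoms, giving 2 matches.

2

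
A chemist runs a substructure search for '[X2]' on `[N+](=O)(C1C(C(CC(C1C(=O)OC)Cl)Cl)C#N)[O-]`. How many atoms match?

Check the 17 heavy atoms by environment: 7× C (X4) → no; 2× Cl (X1) → no; 1× C (X2) → match; 1× N (X1) → no; 1× C (X3) → no; 2× O (X1) → no; 1× O (X2) → match; 1× N (charge +1, X3) → no; 1× O (charge -1, X1) → no.
Summing the matching environments: 1 + 1 = 2 matching atoms.

2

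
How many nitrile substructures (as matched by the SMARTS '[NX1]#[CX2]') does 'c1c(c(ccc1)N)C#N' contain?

1

[NX1]#[CX2] is the SMARTS for a nitrile: a nitrogen triple-bonded to a two-connected carbon.
Exactly one fragment in the molecule meets all constraints, giving 1 match.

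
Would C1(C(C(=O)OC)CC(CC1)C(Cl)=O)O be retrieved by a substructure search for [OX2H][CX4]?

The pattern [OX2H][CX4] describes a hydroxyl oxygen bound to an sp3 (X4) carbon — an aliphatic alcohol.
The molecule carries a hydroxyl group (-OH), whose atoms satisfy every constraint of the query, so the pattern matches.

Yes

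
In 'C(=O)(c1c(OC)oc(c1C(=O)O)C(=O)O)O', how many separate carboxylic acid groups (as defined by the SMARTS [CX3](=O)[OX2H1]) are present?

3

[CX3](=O)[OX2H1] is the SMARTS for a carboxylic acid: an sp2 carbon double-bonded to O and single-bonded to an -OH oxygen.
The molecule carries 3 separate instances of a carboxylic acid group (-C(=O)OH) meeting every constraint; each maps to a distinct set of atoms, giving 3 matches.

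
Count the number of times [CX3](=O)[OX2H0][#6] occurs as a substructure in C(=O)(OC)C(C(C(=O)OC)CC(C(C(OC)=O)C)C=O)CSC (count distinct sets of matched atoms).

3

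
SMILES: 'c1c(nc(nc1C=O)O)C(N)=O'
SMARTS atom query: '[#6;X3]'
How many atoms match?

6

The query [#6;X3] means: any carbon (aromatic or not) with three total connections.
Check the 12 heavy atoms by environment: 2× n (aromatic, X2) → no; 4× c (aromatic, X3) → match; 2× C (X3) → match; 2× O (X1) → no; 1× N (X3) → no; 1× O (X2) → no.
Summing the matching environments: 4 + 2 = 6 matching atoms.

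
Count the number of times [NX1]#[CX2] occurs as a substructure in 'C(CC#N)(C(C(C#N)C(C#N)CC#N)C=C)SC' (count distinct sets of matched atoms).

4

[NX1]#[CX2] is the SMARTS for a nitrile: a nitrogen triple-bonded to a two-connected carbon.
The molecule carries 4 separate instances of a nitrile (-C#N) meeting every constraint; each maps to a distinct set of atoms, giving 4 matches.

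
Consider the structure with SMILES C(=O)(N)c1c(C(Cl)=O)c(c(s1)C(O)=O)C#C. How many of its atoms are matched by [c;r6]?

0

The query [c;r6] means: aromatic carbon that belongs to a six-membered ring.
Check the 16 heavy atoms by environment: 1× s (aromatic, in 5-ring) → no; 4× c (aromatic, in 5-ring) → no; 5× C (acyclic) → no; 4× O (acyclic) → no; 1× N (acyclic) → no; 1× Cl (acyclic) → no.
No environment satisfies the query, so 0 matching atoms.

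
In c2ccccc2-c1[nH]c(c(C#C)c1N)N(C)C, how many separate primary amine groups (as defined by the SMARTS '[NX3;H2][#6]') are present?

[NX3;H2][#6] is the SMARTS for a primary amine: a trivalent nitrogen with two H attached to carbon.
Exactly one fragment in the molecule meets all constraints, giving 1 match.

1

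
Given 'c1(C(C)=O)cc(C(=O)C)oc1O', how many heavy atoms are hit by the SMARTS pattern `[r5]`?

5

Check the 12 heavy atoms by environment: 1× o (aromatic, in 5-ring) → match; 4× c (aromatic, in 5-ring) → match; 4× C (acyclic) → no; 3× O (acyclic) → no.
Summing the matching environments: 1 + 4 = 5 matching atoms.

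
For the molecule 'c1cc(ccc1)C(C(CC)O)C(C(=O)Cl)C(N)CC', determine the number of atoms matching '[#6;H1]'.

9

The query [#6;H1] means: any carbon bearing exactly one hydrogen.
Check the 19 heavy atoms by environment: 2× C (H2) → no; 4× C (H1) → match; 2× C (H3) → no; 1× N (H2) → no; 1× c (aromatic, H0) → no; 5× c (aromatic, H1) → match; 1× O (H1) → no; 1× C (H0) → no; 1× O (H0) → no; 1× Cl (H0) → no.
Summing the matching environments: 4 + 5 = 9 matching atoms.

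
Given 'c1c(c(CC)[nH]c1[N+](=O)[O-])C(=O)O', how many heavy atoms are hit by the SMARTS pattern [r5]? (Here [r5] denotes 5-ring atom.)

5

The query [r5] means: r5 matches atoms in a five-membered ring.
Check the 13 heavy atoms by environment: 1× n (aromatic, in 5-ring) → match; 4× c (aromatic, in 5-ring) → match; 3× C (acyclic) → no; 3× O (acyclic) → no; 1× N (charge +1, acyclic) → no; 1× O (charge -1, acyclic) → no.
Summing the matching environments: 1 + 4 = 5 matching atoms.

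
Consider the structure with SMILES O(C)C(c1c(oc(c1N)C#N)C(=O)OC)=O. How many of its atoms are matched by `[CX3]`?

2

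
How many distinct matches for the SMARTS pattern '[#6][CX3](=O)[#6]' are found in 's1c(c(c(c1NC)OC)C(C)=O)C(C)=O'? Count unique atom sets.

2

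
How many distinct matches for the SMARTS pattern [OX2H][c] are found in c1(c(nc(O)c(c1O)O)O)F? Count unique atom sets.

4

[OX2H][c] is the SMARTS for a phenol: a hydroxyl oxygen attached to an aromatic carbon.
The molecule carries 4 separate instances of a hydroxyl group (-OH) meeting every constraint; each maps to a distinct set of atoms, giving 4 matches.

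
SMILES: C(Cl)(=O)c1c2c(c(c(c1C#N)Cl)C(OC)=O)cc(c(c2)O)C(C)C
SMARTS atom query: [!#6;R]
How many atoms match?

The query [!#6;R] means: non-carbon atom that is part of a ring.
Check the 24 heavy atoms by environment: 10× c (aromatic, in 6-ring) → no; 7× C (acyclic) → no; 4× O (acyclic) → no; 2× Cl (acyclic) → no; 1× N (acyclic) → no.
No environment satisfies the query, so 0 matching atoms.

0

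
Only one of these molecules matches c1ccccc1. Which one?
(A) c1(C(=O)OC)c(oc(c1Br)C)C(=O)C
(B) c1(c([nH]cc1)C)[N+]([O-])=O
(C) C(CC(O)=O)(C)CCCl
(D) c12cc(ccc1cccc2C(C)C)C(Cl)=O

D

c1ccccc1 describes six aromatic carbons in a ring (a benzene ring).
(A) has a methyl group (-CH3) but no six-membered all-carbon aromatic ring is present.
(B) has a methyl group (-CH3) but no six-membered all-carbon aromatic ring is present.
(C) has a methyl group (-CH3) but no six-membered all-carbon aromatic ring is present.
(D) contains the required atom environment, so the pattern matches.
So the answer is (D).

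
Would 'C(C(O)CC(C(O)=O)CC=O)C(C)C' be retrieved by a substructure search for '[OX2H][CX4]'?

Yes

The pattern [OX2H][CX4] describes a hydroxyl oxygen bound to an sp3 (X4) carbon — an aliphatic alcohol.
The molecule carries a hydroxyl group (-OH), whose atoms satisfy every constraint of the query, so the pattern matches.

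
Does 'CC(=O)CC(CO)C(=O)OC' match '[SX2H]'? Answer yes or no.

The pattern [SX2H] describes an aliphatic sulfur with two connections, one being H — a thiol.
The closest candidate here is a hydroxyl group (-OH), but it is an -OH, not an -SH. No other fragment satisfies the full query, so there is no match.

No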